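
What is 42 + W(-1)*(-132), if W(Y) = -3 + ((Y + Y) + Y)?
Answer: 834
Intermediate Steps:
W(Y) = -3 + 3*Y (W(Y) = -3 + (2*Y + Y) = -3 + 3*Y)
42 + W(-1)*(-132) = 42 + (-3 + 3*(-1))*(-132) = 42 + (-3 - 3)*(-132) = 42 - 6*(-132) = 42 + 792 = 834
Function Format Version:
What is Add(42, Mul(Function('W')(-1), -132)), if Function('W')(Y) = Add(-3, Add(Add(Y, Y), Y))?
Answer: 834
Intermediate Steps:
Function('W')(Y) = Add(-3, Mul(3, Y)) (Function('W')(Y) = Add(-3, Add(Mul(2, Y), Y)) = Add(-3, Mul(3, Y)))
Add(42, Mul(Function('W')(-1), -132)) = Add(42, Mul(Add(-3, Mul(3, -1)), -132)) = Add(42, Mul(Add(-3, -3), -132)) = Add(42, Mul(-6, -132)) = Add(42, 792) = 834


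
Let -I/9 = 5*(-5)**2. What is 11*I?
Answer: -12375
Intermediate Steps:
I = -1125 (I = -45*(-5)**2 = -45*25 = -9*125 = -1125)
11*I = 11*(-1125) = -12375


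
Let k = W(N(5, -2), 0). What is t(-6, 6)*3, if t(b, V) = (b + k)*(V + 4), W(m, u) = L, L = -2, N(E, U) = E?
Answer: -240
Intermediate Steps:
W(m, u) = -2
k = -2
t(b, V) = (-2 + b)*(4 + V) (t(b, V) = (b - 2)*(V + 4) = (-2 + b)*(4 + V))
t(-6, 6)*3 = (-8 - 2*6 + 4*(-6) + 6*(-6))*3 = (-8 - 12 - 24 - 36)*3 = -80*3 = -240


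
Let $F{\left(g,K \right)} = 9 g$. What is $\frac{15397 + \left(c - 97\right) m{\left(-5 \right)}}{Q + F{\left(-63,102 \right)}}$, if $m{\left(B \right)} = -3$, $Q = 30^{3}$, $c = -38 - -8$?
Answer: $\frac{15778}{26433} \approx 0.59691$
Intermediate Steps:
$c = -30$ ($c = -38 + 8 = -30$)
$Q = 27000$
$\frac{15397 + \left(c - 97\right) m{\left(-5 \right)}}{Q + F{\left(-63,102 \right)}} = \frac{15397 + \left(-30 - 97\right) \left(-3\right)}{27000 + 9 \left(-63\right)} = \frac{15397 - -381}{27000 - 567} = \frac{15397 + 381}{26433} = 15778 \cdot \frac{1}{26433} = \frac{15778}{26433}$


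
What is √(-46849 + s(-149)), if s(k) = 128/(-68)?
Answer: I*√13539905/17 ≈ 216.45*I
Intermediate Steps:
s(k) = -32/17 (s(k) = 128*(-1/68) = -32/17)
√(-46849 + s(-149)) = √(-46849 - 32/17) = √(-796465/17) = I*√13539905/17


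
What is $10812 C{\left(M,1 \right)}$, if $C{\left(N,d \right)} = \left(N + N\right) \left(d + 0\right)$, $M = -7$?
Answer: $-151368$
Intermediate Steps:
$C{\left(N,d \right)} = 2 N d$
$10812 C{\left(M,1 \right)} = 10812 \cdot 2 \left(-7\right) 1 = 10812 \left(-14\right) = -151368$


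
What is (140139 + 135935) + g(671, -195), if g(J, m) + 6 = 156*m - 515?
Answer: 245133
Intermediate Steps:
g(J, m) = -521 + 156*m (g(J, m) = -6 + (156*m - 515) = -6 + (-515 + 156*m) = -521 + 156*m)
(140139 + 135935) + g(671, -195) = (140139 + 135935) + (-521 + 156*(-195)) = 276074 + (-521 - 30420) = 276074 - 30941 = 245133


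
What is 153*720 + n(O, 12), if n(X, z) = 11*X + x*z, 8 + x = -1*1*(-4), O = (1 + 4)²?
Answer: 110387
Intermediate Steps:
O = 25 (O = 5² = 25)
x = -4 (x = -8 - 1*1*(-4) = -8 - 1*(-4) = -8 + 4 = -4)
n(X, z) = -4*z + 11*X (n(X, z) = 11*X - 4*z = -4*z + 11*X)
153*720 + n(O, 12) = 153*720 + (-4*12 + 11*25) = 110160 + (-48 + 275) = 110160 + 227 = 110387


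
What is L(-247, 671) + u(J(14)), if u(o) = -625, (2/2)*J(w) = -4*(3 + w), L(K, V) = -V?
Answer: -1296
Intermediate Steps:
J(w) = -12 - 4*w (J(w) = -4*(3 + w) = -12 - 4*w)
L(-247, 671) + u(J(14)) = -1*671 - 625 = -671 - 625 = -1296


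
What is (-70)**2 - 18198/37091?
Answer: 181727702/37091 ≈ 4899.5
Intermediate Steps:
(-70)**2 - 18198/37091 = 4900 - 18198*1/37091 = 4900 - 18198/37091 = 181727702/37091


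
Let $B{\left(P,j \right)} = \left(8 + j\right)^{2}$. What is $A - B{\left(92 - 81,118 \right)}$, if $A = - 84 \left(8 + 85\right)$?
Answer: $-23688$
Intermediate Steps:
$A = -7812$ ($A = \left(-84\right) 93 = -7812$)
$A - B{\left(92 - 81,118 \right)} = -7812 - \left(8 + 118\right)^{2} = -7812 - 126^{2} = -7812 - 15876 = -23688$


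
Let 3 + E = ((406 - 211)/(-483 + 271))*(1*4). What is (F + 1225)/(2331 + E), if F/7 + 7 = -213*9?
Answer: -19663/3733 ≈ -5.2673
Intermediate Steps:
F = -13468 (F = -49 + 7*(-213*9) = -49 + 7*(-1917) = -49 - 13419 = -13468)
E = -354/53 (E = -3 + ((406 - 211)/(-483 + 271))*(1*4) = -3 + (195/(-212))*4 = -3 + (195*(-1/212))*4 = -3 - 195/212*4 = -3 - 195/53 = -354/53 ≈ -6.6792)
(F + 1225)/(2331 + E) = (-13468 + 1225)/(2331 - 354/53) = -12243/123189/53 = -12243*53/123189 = -19663/3733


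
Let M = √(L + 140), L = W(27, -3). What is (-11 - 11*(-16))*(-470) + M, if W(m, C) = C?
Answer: -77550 + √137 ≈ -77538.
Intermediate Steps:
L = -3
M = √137 (M = √(-3 + 140) = √137 ≈ 11.705)
(-11 - 11*(-16))*(-470) + M = (-11 - 11*(-16))*(-470) + √137 = (-11 + 176)*(-470) + √137 = 165*(-470) + √137 = -77550 + √137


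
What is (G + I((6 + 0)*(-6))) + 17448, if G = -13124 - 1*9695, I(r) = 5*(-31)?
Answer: -5526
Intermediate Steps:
I(r) = -155
G = -22819 (G = -13124 - 9695 = -22819)
(G + I((6 + 0)*(-6))) + 17448 = (-22819 - 155) + 17448 = -22974 + 17448 = -5526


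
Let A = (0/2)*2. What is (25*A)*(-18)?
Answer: 0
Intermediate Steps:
A = 0 (A = (0*(1/2))*2 = 0*2 = 0)
(25*A)*(-18) = (25*0)*(-18) = 0*(-18) = 0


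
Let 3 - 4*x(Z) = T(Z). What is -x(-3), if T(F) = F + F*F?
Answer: ¾ ≈ 0.75000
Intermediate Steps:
T(F) = F + F²
x(Z) = ¾ - Z*(1 + Z)/4
-x(-3) = -(¾ - ¼*(-3)*(1 - 3)) = -(¾ - ¼*(-3)*(-2)) = -(¾ - 3/2) = -1*(-¾) = ¾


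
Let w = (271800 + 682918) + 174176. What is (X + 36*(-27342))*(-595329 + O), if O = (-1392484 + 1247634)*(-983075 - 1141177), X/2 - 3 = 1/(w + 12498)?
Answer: -57615243460759250405075/190232 ≈ -3.0287e+17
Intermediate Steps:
w = 1128894 (w = 954718 + 174176 = 1128894)
X = 3424177/570696 (X = 6 + 2/(1128894 + 12498) = 6 + 2/1141392 = 6 + 2*(1/1141392) = 6 + 1/570696 = 3424177/570696 ≈ 6.0000)
O = 307697902200 (O = -144850*(-2124252) = 307697902200)
(X + 36*(-27342))*(-595329 + O) = (3424177/570696 + 36*(-27342))*(-595329 + 307697902200) = (3424177/570696 - 984312)*307697306871 = -561739496975/570696*307697306871 = -57615243460759250405075/190232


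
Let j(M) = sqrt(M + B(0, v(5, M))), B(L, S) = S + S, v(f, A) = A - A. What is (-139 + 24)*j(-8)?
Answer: -230*I*sqrt(2) ≈ -325.27*I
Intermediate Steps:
v(f, A) = 0
B(L, S) = 2*S
j(M) = sqrt(M) (j(M) = sqrt(M + 2*0) = sqrt(M + 0) = sqrt(M))
(-139 + 24)*j(-8) = (-139 + 24)*sqrt(-8) = -230*I*sqrt(2)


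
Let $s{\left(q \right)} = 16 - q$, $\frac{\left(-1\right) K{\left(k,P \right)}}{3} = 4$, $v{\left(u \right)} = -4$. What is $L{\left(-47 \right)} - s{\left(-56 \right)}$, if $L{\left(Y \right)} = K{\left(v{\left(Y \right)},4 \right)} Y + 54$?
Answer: $546$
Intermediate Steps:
$K{\left(k,P \right)} = -12$ ($K{\left(k,P \right)} = \left(-3\right) 4 = -12$)
$L{\left(Y \right)} = 54 - 12 Y$ ($L{\left(Y \right)} = - 12 Y + 54 = 54 - 12 Y$)
$L{\left(-47 \right)} - s{\left(-56 \right)} = \left(54 - -564\right) - \left(16 - -56\right) = \left(54 + 564\right) - \left(16 + 56\right) = 618 - 72 = 546$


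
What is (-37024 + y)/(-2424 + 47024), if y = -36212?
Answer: -18309/11150 ≈ -1.6421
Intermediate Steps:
(-37024 + y)/(-2424 + 47024) = (-37024 - 36212)/(-2424 + 47024) = -73236/44600 = -73236*1/44600 = -18309/11150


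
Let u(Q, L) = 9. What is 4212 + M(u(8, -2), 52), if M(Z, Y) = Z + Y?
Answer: 4273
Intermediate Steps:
M(Z, Y) = Y + Z
4212 + M(u(8, -2), 52) = 4212 + (52 + 9) = 4212 + 61 = 4273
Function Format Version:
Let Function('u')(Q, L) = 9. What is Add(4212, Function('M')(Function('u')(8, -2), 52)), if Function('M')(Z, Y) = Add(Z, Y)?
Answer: 4273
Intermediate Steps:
Function('M')(Z, Y) = Add(Y, Z)
Add(4212, Function('M')(Function('u')(8, -2), 52)) = Add(4212, Add(52, 9)) = Add(4212, 61) = 4273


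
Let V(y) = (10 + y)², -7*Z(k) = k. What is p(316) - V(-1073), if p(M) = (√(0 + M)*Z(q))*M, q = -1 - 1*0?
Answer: -1129969 + 632*√79/7 ≈ -1.1292e+6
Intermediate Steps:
q = -1 (q = -1 + 0 = -1)
Z(k) = -k/7
p(M) = M^(3/2)/7 (p(M) = (√(0 + M)*(-⅐*(-1)))*M = (√M*(⅐))*M = (√M/7)*M = M^(3/2)/7)
p(316) - V(-1073) = 316^(3/2)/7 - (10 - 1073)² = (632*√79)/7 - 1*(-1063)² = 632*√79/7 - 1*1129969 = 632*√79/7 - 1129969 = -1129969 + 632*√79/7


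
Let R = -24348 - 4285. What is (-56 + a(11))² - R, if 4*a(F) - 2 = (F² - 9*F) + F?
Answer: 493849/16 ≈ 30866.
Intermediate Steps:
R = -28633
a(F) = ½ - 2*F + F²/4 (a(F) = ½ + ((F² - 9*F) + F)/4 = ½ + (F² - 8*F)/4 = ½ + (-2*F + F²/4) = ½ - 2*F + F²/4)
(-56 + a(11))² - R = (-56 + (½ - 2*11 + (¼)*11²))² - 1*(-28633) = (-56 + (½ - 22 + (¼)*121))² + 28633 = (-56 + (½ - 22 + 121/4))² + 28633 = (-56 + 35/4)² + 28633 = (-189/4)² + 28633 = 35721/16 + 28633 = 493849/16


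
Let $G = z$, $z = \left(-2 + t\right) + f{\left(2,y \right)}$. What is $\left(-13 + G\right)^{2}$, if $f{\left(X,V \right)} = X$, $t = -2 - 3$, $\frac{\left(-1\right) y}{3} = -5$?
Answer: $324$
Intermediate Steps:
$y = 15$ ($y = \left(-3\right) \left(-5\right) = 15$)
$t = -5$
$z = -5$ ($z = \left(-2 - 5\right) + 2 = -7 + 2 = -5$)
$G = -5$
$\left(-13 + G\right)^{2} = \left(-13 - 5\right)^{2} = \left(-18\right)^{2} = 324$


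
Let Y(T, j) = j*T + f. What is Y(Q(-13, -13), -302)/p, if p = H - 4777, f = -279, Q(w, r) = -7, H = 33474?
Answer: 1835/28697 ≈ 0.063944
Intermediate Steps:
p = 28697 (p = 33474 - 4777 = 28697)
Y(T, j) = -279 + T*j (Y(T, j) = j*T - 279 = T*j - 279 = -279 + T*j)
Y(Q(-13, -13), -302)/p = (-279 - 7*(-302))/28697 = (-279 + 2114)*(1/28697) = 1835*(1/28697) = 1835/28697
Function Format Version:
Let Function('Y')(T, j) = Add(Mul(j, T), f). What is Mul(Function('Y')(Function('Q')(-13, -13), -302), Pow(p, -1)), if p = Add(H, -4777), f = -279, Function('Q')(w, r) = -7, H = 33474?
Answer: Rational(1835, 28697) ≈ 0.063944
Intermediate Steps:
p = 28697 (p = Add(33474, -4777) = 28697)
Function('Y')(T, j) = Add(-279, Mul(T, j)) (Function('Y')(T, j) = Add(Mul(j, T), -279) = Add(Mul(T, j), -279) = Add(-279, Mul(T, j)))
Mul(Function('Y')(Function('Q')(-13, -13), -302), Pow(p, -1)) = Mul(Add(-279, Mul(-7, -302)), Pow(28697, -1)) = Mul(Add(-279, 2114), Rational(1, 28697)) = Mul(1835, Rational(1, 28697)) = Rational(1835, 28697)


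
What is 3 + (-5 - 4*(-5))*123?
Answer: 1848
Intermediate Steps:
3 + (-5 - 4*(-5))*123 = 3 + (-5 + 20)*123 = 3 + 15*123 = 3 + 1845 = 1848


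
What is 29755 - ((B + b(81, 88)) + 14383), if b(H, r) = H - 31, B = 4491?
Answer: 10831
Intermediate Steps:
b(H, r) = -31 + H
29755 - ((B + b(81, 88)) + 14383) = 29755 - ((4491 + (-31 + 81)) + 14383) = 29755 - ((4491 + 50) + 14383) = 29755 - (4541 + 14383) = 29755 - 1*18924 = 29755 - 18924 = 10831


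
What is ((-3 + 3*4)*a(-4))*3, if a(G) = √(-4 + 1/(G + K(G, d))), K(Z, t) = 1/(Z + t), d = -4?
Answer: 18*I*√1155/11 ≈ 55.612*I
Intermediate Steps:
a(G) = √(-4 + 1/(G + 1/(-4 + G))) (a(G) = √(-4 + 1/(G + 1/(G - 4))) = √(-4 + 1/(G + 1/(-4 + G))))
((-3 + 3*4)*a(-4))*3 = ((-3 + 3*4)*√((-4 - (-1 + 4*(-4))*(-4 - 4))/(1 - 4*(-4 - 4))))*3 = ((-3 + 12)*√((-4 - 1*(-1 - 16)*(-8))/(1 - 4*(-8))))*3 = (9*√((-4 - 1*(-17)*(-8))/(1 + 32)))*3 = (9*√((-4 - 136)/33))*3 = (9*√((1/33)*(-140)))*3 = (9*√(-140/33))*3 = (9*(2*I*√1155/33))*3 = (6*I*√1155/11)*3 = 18*I*√1155/11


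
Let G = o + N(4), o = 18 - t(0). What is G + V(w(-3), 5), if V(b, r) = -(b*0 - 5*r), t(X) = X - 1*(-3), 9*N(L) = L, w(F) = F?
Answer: 364/9 ≈ 40.444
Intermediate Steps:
N(L) = L/9
t(X) = 3 + X (t(X) = X + 3 = 3 + X)
o = 15 (o = 18 - (3 + 0) = 18 - 1*3 = 18 - 3 = 15)
V(b, r) = 5*r (V(b, r) = -(0 - 5*r) = -(-5)*r = 5*r)
G = 139/9 (G = 15 + (⅑)*4 = 15 + 4/9 = 139/9 ≈ 15.444)
G + V(w(-3), 5) = 139/9 + 5*5 = 139/9 + 25 = 364/9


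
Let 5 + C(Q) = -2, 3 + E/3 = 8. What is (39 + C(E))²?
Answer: 1024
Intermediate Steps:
E = 15 (E = -9 + 3*8 = -9 + 24 = 15)
C(Q) = -7 (C(Q) = -5 - 2 = -7)
(39 + C(E))² = (39 - 7)² = 32² = 1024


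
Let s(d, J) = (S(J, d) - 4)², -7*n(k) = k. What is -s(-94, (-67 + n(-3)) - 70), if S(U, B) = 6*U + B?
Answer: -41242084/49 ≈ -8.4168e+5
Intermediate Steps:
n(k) = -k/7
S(U, B) = B + 6*U
s(d, J) = (-4 + d + 6*J)² (s(d, J) = ((d + 6*J) - 4)² = (-4 + d + 6*J)²)
-s(-94, (-67 + n(-3)) - 70) = -(-4 - 94 + 6*((-67 - ⅐*(-3)) - 70))² = -(-4 - 94 + 6*((-67 + 3/7) - 70))² = -(-4 - 94 + 6*(-466/7 - 70))² = -(-4 - 94 + 6*(-956/7))² = -(-4 - 94 - 5736/7)² = -(-6422/7)² = -1*41242084/49 = -41242084/49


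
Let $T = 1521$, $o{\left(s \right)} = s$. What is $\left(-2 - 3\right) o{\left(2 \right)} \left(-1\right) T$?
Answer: $15210$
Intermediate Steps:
$\left(-2 - 3\right) o{\left(2 \right)} \left(-1\right) T = \left(-2 - 3\right) 2 \left(-1\right) 1521 = \left(-5\right) 2 \left(-1\right) 1521 = \left(-10\right) \left(-1\right) 1521 = 10 \cdot 1521 = 15210$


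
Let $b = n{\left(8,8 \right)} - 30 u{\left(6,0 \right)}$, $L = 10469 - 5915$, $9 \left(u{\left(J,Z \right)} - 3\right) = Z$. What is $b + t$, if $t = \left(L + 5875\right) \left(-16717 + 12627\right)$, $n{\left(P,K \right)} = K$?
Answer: $-42654692$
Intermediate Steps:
$u{\left(J,Z \right)} = 3 + \frac{Z}{9}$
$L = 4554$ ($L = 10469 - 5915 = 4554$)
$t = -42654610$ ($t = \left(4554 + 5875\right) \left(-16717 + 12627\right) = 10429 \left(-4090\right) = -42654610$)
$b = -82$ ($b = 8 - 30 \left(3 + \frac{1}{9} \cdot 0\right) = 8 - 30 \left(3 + 0\right) = 8 - 90 = -82$)
$b + t = -82 - 42654610 = -42654692$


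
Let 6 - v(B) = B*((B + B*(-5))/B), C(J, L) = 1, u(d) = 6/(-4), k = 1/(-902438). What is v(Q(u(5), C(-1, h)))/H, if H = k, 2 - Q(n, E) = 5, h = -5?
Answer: 5414628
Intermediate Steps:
k = -1/902438 ≈ -1.1081e-6
u(d) = -3/2 (u(d) = 6*(-1/4) = -3/2)
Q(n, E) = -3 (Q(n, E) = 2 - 1*5 = 2 - 5 = -3)
H = -1/902438 ≈ -1.1081e-6
v(B) = 6 + 4*B (v(B) = 6 - B*(B + B*(-5))/B = 6 - B*(B - 5*B)/B = 6 - B*(-4*B)/B = 6 - B*(-4) = 6 - (-4)*B = 6 + 4*B)
v(Q(u(5), C(-1, h)))/H = (6 + 4*(-3))/(-1/902438) = (6 - 12)*(-902438) = -6*(-902438) = 5414628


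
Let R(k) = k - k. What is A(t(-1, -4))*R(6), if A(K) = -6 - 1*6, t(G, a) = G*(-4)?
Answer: 0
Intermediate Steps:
t(G, a) = -4*G
R(k) = 0
A(K) = -12 (A(K) = -6 - 6 = -12)
A(t(-1, -4))*R(6) = -12*0 = 0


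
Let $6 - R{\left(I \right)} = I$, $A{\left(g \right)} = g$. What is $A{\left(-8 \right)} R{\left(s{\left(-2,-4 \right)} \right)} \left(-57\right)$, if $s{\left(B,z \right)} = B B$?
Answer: $912$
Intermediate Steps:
$s{\left(B,z \right)} = B^{2}$
$R{\left(I \right)} = 6 - I$
$A{\left(-8 \right)} R{\left(s{\left(-2,-4 \right)} \right)} \left(-57\right) = - 8 \left(6 - \left(-2\right)^{2}\right) \left(-57\right) = - 8 \left(6 - 4\right) \left(-57\right) = \left(-8\right) 2 \left(-57\right) = \left(-16\right) \left(-57\right) = 912$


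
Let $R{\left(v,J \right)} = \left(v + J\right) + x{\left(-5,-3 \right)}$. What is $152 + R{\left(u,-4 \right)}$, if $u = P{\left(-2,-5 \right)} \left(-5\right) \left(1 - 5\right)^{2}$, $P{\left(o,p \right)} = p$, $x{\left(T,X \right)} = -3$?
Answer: $545$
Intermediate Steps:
$u = 400$ ($u = \left(-5\right) \left(-5\right) \left(1 - 5\right)^{2} = 25 \left(-4\right)^{2} = 25 \cdot 16 = 400$)
$R{\left(v,J \right)} = -3 + J + v$ ($R{\left(v,J \right)} = \left(v + J\right) - 3 = \left(J + v\right) - 3 = -3 + J + v$)
$152 + R{\left(u,-4 \right)} = 152 - -393 = 152 + 393 = 545$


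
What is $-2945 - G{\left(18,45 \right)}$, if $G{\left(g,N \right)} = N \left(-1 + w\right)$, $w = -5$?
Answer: $-2675$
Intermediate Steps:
$G{\left(g,N \right)} = - 6 N$ ($G{\left(g,N \right)} = N \left(-1 - 5\right) = N \left(-6\right) = - 6 N$)
$-2945 - G{\left(18,45 \right)} = -2945 - \left(-6\right) 45 = -2945 - -270 = -2945 + 270 = -2675$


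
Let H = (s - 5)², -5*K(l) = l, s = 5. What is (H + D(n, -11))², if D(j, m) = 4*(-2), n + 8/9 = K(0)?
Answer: 64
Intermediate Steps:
K(l) = -l/5
n = -8/9 (n = -8/9 - ⅕*0 = -8/9 + 0 = -8/9 ≈ -0.88889)
D(j, m) = -8
H = 0 (H = (5 - 5)² = 0² = 0)
(H + D(n, -11))² = (0 - 8)² = (-8)² = 64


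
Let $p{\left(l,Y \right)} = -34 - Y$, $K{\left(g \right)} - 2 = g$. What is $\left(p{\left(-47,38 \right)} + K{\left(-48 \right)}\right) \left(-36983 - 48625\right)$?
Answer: $10101744$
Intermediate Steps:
$K{\left(g \right)} = 2 + g$
$\left(p{\left(-47,38 \right)} + K{\left(-48 \right)}\right) \left(-36983 - 48625\right) = \left(\left(-34 - 38\right) + \left(2 - 48\right)\right) \left(-36983 - 48625\right) = \left(\left(-34 - 38\right) - 46\right) \left(-85608\right) = \left(-72 - 46\right) \left(-85608\right) = \left(-118\right) \left(-85608\right) = 10101744$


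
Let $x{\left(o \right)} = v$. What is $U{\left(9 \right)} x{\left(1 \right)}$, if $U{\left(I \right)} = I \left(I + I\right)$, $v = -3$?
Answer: $-486$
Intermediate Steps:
$x{\left(o \right)} = -3$
$U{\left(I \right)} = 2 I^{2}$ ($U{\left(I \right)} = I 2 I = 2 I^{2}$)
$U{\left(9 \right)} x{\left(1 \right)} = 2 \cdot 9^{2} \left(-3\right) = 2 \cdot 81 \left(-3\right) = 162 \left(-3\right) = -486$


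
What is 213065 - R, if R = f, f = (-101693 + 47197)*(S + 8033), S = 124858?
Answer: 7242241001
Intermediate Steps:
f = -7242027936 (f = (-101693 + 47197)*(124858 + 8033) = -54496*132891 = -7242027936)
R = -7242027936
213065 - R = 213065 - 1*(-7242027936) = 213065 + 7242027936 = 7242241001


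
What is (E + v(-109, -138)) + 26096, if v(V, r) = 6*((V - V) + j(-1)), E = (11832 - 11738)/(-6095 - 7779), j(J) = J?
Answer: 180986283/6937 ≈ 26090.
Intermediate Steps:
E = -47/6937 (E = 94/(-13874) = 94*(-1/13874) = -47/6937 ≈ -0.0067753)
v(V, r) = -6 (v(V, r) = 6*((V - V) - 1) = 6*(0 - 1) = 6*(-1) = -6)
(E + v(-109, -138)) + 26096 = (-47/6937 - 6) + 26096 = -41669/6937 + 26096 = 180986283/6937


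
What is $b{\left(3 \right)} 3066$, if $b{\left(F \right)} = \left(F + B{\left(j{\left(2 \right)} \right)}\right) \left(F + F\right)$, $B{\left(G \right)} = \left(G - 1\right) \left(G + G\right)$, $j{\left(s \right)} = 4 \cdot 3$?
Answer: $4911732$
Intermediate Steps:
$j{\left(s \right)} = 12$
$B{\left(G \right)} = 2 G \left(-1 + G\right)$ ($B{\left(G \right)} = \left(-1 + G\right) 2 G = 2 G \left(-1 + G\right)$)
$b{\left(F \right)} = 2 F \left(264 + F\right)$ ($b{\left(F \right)} = \left(F + 2 \cdot 12 \left(-1 + 12\right)\right) \left(F + F\right) = \left(F + 2 \cdot 12 \cdot 11\right) 2 F = \left(F + 264\right) 2 F = \left(264 + F\right) 2 F = 2 F \left(264 + F\right)$)
$b{\left(3 \right)} 3066 = 2 \cdot 3 \left(264 + 3\right) 3066 = 2 \cdot 3 \cdot 267 \cdot 3066 = 1602 \cdot 3066 = 4911732$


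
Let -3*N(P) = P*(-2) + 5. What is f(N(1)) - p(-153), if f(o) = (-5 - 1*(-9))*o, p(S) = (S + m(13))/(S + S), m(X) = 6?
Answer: -457/102 ≈ -4.4804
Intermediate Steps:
p(S) = (6 + S)/(2*S) (p(S) = (S + 6)/(S + S) = (6 + S)/((2*S)) = (6 + S)*(1/(2*S)) = (6 + S)/(2*S))
N(P) = -5/3 + 2*P/3 (N(P) = -(P*(-2) + 5)/3 = -(-2*P + 5)/3 = -(5 - 2*P)/3 = -5/3 + 2*P/3)
f(o) = 4*o (f(o) = (-5 + 9)*o = 4*o)
f(N(1)) - p(-153) = 4*(-5/3 + (2/3)*1) - (6 - 153)/(2*(-153)) = 4*(-5/3 + 2/3) - (-1)*(-147)/(2*153) = 4*(-1) - 1*49/102 = -4 - 49/102 = -457/102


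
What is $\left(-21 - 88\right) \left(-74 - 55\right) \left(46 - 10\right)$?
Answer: $506196$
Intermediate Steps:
$\left(-21 - 88\right) \left(-74 - 55\right) \left(46 - 10\right) = - 109 \left(- 129 \left(46 - 10\right)\right) = - 109 \left(\left(-129\right) 36\right) = \left(-109\right) \left(-4644\right) = 506196$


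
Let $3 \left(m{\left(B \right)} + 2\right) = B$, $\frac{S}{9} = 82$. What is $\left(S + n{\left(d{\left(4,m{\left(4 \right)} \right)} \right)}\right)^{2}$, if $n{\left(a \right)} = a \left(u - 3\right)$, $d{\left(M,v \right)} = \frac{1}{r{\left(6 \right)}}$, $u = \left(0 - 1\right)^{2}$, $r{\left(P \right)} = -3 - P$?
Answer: $\frac{44142736}{81} \approx 5.4497 \cdot 10^{5}$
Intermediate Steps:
$S = 738$ ($S = 9 \cdot 82 = 738$)
$m{\left(B \right)} = -2 + \frac{B}{3}$
$u = 1$ ($u = \left(-1\right)^{2} = 1$)
$d{\left(M,v \right)} = - \frac{1}{9}$ ($d{\left(M,v \right)} = \frac{1}{-3 - 6} = \frac{1}{-9} = - \frac{1}{9}$)
$n{\left(a \right)} = - 2 a$ ($n{\left(a \right)} = a \left(1 - 3\right) = a \left(-2\right) = - 2 a$)
$\left(S + n{\left(d{\left(4,m{\left(4 \right)} \right)} \right)}\right)^{2} = \left(738 - - \frac{2}{9}\right)^{2} = \left(738 + \frac{2}{9}\right)^{2} = \left(\frac{6644}{9}\right)^{2} = \frac{44142736}{81}$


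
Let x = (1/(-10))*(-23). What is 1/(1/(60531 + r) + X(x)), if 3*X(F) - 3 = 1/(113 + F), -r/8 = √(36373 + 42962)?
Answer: 2439175062784989/2446267091964898 - 7976454*√8815/1223133545982449 ≈ 0.99710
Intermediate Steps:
r = -24*√8815 (r = -8*√(36373 + 42962) = -24*√8815 ≈ -2253.3)
x = 23/10 (x = (1*(-⅒))*(-23) = -⅒*(-23) = 23/10 ≈ 2.3000)
X(F) = 1 + 1/(3*(113 + F))
1/(1/(60531 + r) + X(x)) = 1/(1/(60531 - 24*√8815) + (340/3 + 23/10)/(113 + 23/10)) = 1/(1/(60531 - 24*√8815) + (3469/30)/(1153/10)) = 1/(1/(60531 - 24*√8815) + (10/1153)*(3469/30)) = 1/(1/(60531 - 24*√8815) + 3469/3459) = 1/(3469/3459 + 1/(60531 - 24*√8815))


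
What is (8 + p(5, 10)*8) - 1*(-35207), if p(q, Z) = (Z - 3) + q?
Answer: 35311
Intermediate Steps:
p(q, Z) = -3 + Z + q (p(q, Z) = (-3 + Z) + q = -3 + Z + q)
(8 + p(5, 10)*8) - 1*(-35207) = (8 + (-3 + 10 + 5)*8) - 1*(-35207) = (8 + 12*8) + 35207 = (8 + 96) + 35207 = 104 + 35207 = 35311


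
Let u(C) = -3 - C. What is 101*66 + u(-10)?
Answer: 6673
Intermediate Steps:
101*66 + u(-10) = 101*66 + (-3 - 1*(-10)) = 6666 + (-3 + 10) = 6666 + 7 = 6673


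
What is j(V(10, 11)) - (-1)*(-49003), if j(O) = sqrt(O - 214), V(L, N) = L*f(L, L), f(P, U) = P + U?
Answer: -49003 + I*sqrt(14) ≈ -49003.0 + 3.7417*I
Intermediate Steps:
V(L, N) = 2*L**2 (V(L, N) = L*(L + L) = L*(2*L) = 2*L**2)
j(O) = sqrt(-214 + O)
j(V(10, 11)) - (-1)*(-49003) = sqrt(-214 + 2*10**2) - (-1)*(-49003) = sqrt(-214 + 2*100) - 1*49003 = sqrt(-214 + 200) - 49003 = sqrt(-14) - 49003 = I*sqrt(14) - 49003 = -49003 + I*sqrt(14)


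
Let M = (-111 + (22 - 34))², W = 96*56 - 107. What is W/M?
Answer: 5269/15129 ≈ 0.34827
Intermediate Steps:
W = 5269 (W = 5376 - 107 = 5269)
M = 15129 (M = (-111 - 12)² = (-123)² = 15129)
W/M = 5269/15129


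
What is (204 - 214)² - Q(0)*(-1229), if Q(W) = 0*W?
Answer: 100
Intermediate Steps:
Q(W) = 0
(204 - 214)² - Q(0)*(-1229) = (204 - 214)² - 0*(-1229) = (-10)² - 1*0 = 100 + 0 = 100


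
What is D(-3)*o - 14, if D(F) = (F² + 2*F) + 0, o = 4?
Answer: -2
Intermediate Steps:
D(F) = F² + 2*F
D(-3)*o - 14 = -3*(2 - 3)*4 - 14 = -3*(-1)*4 - 14 = 3*4 - 14 = 12 - 14 = -2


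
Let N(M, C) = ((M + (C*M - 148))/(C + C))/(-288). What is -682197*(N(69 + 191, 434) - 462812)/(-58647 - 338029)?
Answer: -469805148114215/590253888 ≈ -7.9594e+5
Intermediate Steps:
N(M, C) = -(-148 + M + C*M)/(576*C) (N(M, C) = ((M + (-148 + C*M))/((2*C)))*(-1/288) = ((-148 + M + C*M)*(1/(2*C)))*(-1/288) = ((-148 + M + C*M)/(2*C))*(-1/288) = -(-148 + M + C*M)/(576*C))
-682197*(N(69 + 191, 434) - 462812)/(-58647 - 338029) = -682197*((1/576)*(148 - (69 + 191) - 1*434*(69 + 191))/434 - 462812)/(-58647 - 338029) = -682197/((-396676/((1/576)*(1/434)*(148 - 1*260 - 1*434*260) - 462812))) = -682197/((-396676/((1/576)*(1/434)*(148 - 260 - 112840) - 462812))) = -682197/((-396676/((1/576)*(1/434)*(-112952) - 462812))) = -682197/((-396676/(-2017/4464 - 462812))) = -682197/((-396676/(-2065994785/4464))) = -682197/((-396676*(-4464/2065994785))) = -682197/1770761664/2065994785 = -682197*2065994785/1770761664 = -469805148114215/590253888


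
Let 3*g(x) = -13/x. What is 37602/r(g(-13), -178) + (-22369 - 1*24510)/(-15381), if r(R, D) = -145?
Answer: -571558907/2230245 ≈ -256.28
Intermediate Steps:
g(x) = -13/(3*x) (g(x) = (-13/x)/3 = -13/(3*x))
37602/r(g(-13), -178) + (-22369 - 1*24510)/(-15381) = 37602/(-145) + (-22369 - 1*24510)/(-15381) = 37602*(-1/145) + (-22369 - 24510)*(-1/15381) = -37602/145 - 46879*(-1/15381) = -37602/145 + 46879/15381 = -571558907/2230245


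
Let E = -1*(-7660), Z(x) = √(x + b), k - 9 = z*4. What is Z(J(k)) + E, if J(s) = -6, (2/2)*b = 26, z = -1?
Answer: 7660 + 2*√5 ≈ 7664.5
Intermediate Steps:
b = 26
k = 5 (k = 9 - 1*4 = 9 - 4 = 5)
Z(x) = √(26 + x) (Z(x) = √(x + 26) = √(26 + x))
E = 7660
Z(J(k)) + E = √(26 - 6) + 7660 = √20 + 7660 = 2*√5 + 7660 = 7660 + 2*√5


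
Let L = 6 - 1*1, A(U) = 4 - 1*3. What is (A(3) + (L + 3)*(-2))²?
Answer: 225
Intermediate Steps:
A(U) = 1 (A(U) = 4 - 3 = 1)
L = 5 (L = 6 - 1 = 5)
(A(3) + (L + 3)*(-2))² = (1 + (5 + 3)*(-2))² = (1 + 8*(-2))² = (1 - 16)² = (-15)² = 225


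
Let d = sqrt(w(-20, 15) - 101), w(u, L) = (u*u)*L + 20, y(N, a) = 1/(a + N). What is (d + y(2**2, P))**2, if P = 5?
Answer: 479440/81 + 2*sqrt(5919)/9 ≈ 5936.1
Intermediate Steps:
y(N, a) = 1/(N + a)
w(u, L) = 20 + L*u**2 (w(u, L) = u**2*L + 20 = L*u**2 + 20 = 20 + L*u**2)
d = sqrt(5919) (d = sqrt((20 + 15*(-20)**2) - 101) = sqrt((20 + 15*400) - 101) = sqrt((20 + 6000) - 101) = sqrt(6020 - 101) = sqrt(5919) ≈ 76.935)
(d + y(2**2, P))**2 = (sqrt(5919) + 1/(2**2 + 5))**2 = (sqrt(5919) + 1/(4 + 5))**2 = (sqrt(5919) + 1/9)**2 = (1/9 + sqrt(5919))**2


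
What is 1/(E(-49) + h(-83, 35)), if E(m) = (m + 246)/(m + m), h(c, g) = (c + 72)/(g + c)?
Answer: -2352/4189 ≈ -0.56147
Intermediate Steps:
h(c, g) = (72 + c)/(c + g)
E(m) = (246 + m)/(2*m) (E(m) = (246 + m)/((2*m)) = (246 + m)*(1/(2*m)) = (246 + m)/(2*m))
1/(E(-49) + h(-83, 35)) = 1/((½)*(246 - 49)/(-49) + (72 - 83)/(-83 + 35)) = 1/((½)*(-1/49)*197 - 11/(-48)) = 1/(-197/98 - 1/48*(-11)) = 1/(-197/98 + 11/48) = 1/(-4189/2352) = -2352/4189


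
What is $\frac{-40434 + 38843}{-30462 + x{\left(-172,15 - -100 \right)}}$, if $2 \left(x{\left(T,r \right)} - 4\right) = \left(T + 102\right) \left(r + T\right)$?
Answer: $\frac{1591}{28463} \approx 0.055897$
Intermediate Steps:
$x{\left(T,r \right)} = 4 + \frac{\left(102 + T\right) \left(T + r\right)}{2}$ ($x{\left(T,r \right)} = 4 + \frac{\left(T + 102\right) \left(r + T\right)}{2} = 4 + \frac{\left(102 + T\right) \left(T + r\right)}{2}$)
$\frac{-40434 + 38843}{-30462 + x{\left(-172,15 - -100 \right)}} = \frac{-40434 + 38843}{-30462 + \left(4 + \frac{\left(-172\right)^{2}}{2} + 51 \left(-172\right) + 51 \left(15 - -100\right) + \frac{1}{2} \left(-172\right) \left(15 - -100\right)\right)} = - \frac{1591}{-30462 + \left(4 + \frac{1}{2} \cdot 29584 - 8772 + 51 \left(15 + 100\right) + \frac{1}{2} \left(-172\right) \left(15 + 100\right)\right)} = - \frac{1591}{-30462 + \left(4 + 14792 - 8772 + 51 \cdot 115 + \frac{1}{2} \left(-172\right) 115\right)} = - \frac{1591}{-30462 + \left(4 + 14792 - 8772 + 5865 - 9890\right)} = - \frac{1591}{-30462 + 1999} = - \frac{1591}{-28463} = \left(-1591\right) \left(- \frac{1}{28463}\right) = \frac{1591}{28463}$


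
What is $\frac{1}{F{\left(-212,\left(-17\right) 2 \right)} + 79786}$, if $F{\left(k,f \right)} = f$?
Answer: $\frac{1}{79752} \approx 1.2539 \cdot 10^{-5}$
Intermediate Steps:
$\frac{1}{F{\left(-212,\left(-17\right) 2 \right)} + 79786} = \frac{1}{\left(-17\right) 2 + 79786} = \frac{1}{-34 + 79786} = \frac{1}{79752}$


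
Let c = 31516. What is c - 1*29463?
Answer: 2053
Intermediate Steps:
c - 1*29463 = 31516 - 1*29463 = 31516 - 29463 = 2053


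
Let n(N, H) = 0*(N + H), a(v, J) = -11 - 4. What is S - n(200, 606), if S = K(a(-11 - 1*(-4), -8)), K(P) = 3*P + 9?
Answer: -36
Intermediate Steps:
a(v, J) = -15
K(P) = 9 + 3*P
S = -36 (S = 9 + 3*(-15) = 9 - 45 = -36)
n(N, H) = 0 (n(N, H) = 0*(H + N) = 0)
S - n(200, 606) = -36 - 1*0 = -36 + 0 = -36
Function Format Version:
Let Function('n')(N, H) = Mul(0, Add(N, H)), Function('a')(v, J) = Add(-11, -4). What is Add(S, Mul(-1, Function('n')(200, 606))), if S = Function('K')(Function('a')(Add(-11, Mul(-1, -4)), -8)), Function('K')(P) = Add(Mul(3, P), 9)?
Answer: -36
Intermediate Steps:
Function('a')(v, J) = -15
Function('K')(P) = Add(9, Mul(3, P))
S = -36 (S = Add(9, Mul(3, -15)) = Add(9, -45) = -36)
Function('n')(N, H) = 0 (Function('n')(N, H) = Mul(0, Add(H, N)) = 0)
Add(S, Mul(-1, Function('n')(200, 606))) = Add(-36, Mul(-1, 0)) = Add(-36, 0) = -36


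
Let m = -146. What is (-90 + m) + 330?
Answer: 94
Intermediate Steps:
(-90 + m) + 330 = (-90 - 146) + 330 = -236 + 330 = 94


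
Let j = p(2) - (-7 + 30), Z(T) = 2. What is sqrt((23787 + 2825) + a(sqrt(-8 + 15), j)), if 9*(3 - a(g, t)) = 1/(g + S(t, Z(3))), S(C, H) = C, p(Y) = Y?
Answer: sqrt(5030236 - 239535*sqrt(7))/(3*sqrt(21 - sqrt(7))) ≈ 163.14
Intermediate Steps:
j = -21 (j = 2 - (-7 + 30) = 2 - 1*23 = 2 - 23 = -21)
a(g, t) = 3 - 1/(9*(g + t))
sqrt((23787 + 2825) + a(sqrt(-8 + 15), j)) = sqrt((23787 + 2825) + (-1/9 + 3*sqrt(-8 + 15) + 3*(-21))/(sqrt(-8 + 15) - 21)) = sqrt(26612 + (-1/9 + 3*sqrt(7) - 63)/(sqrt(7) - 21)) = sqrt(26612 + (-568/9 + 3*sqrt(7))/(-21 + sqrt(7)))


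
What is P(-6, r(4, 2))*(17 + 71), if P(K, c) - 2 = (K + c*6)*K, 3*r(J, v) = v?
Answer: 1232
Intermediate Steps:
r(J, v) = v/3
P(K, c) = 2 + K*(K + 6*c) (P(K, c) = 2 + (K + c*6)*K = 2 + (K + 6*c)*K = 2 + K*(K + 6*c))
P(-6, r(4, 2))*(17 + 71) = (2 + (-6)² + 6*(-6)*((⅓)*2))*(17 + 71) = (2 + 36 + 6*(-6)*(⅔))*88 = (2 + 36 - 24)*88 = 14*88 = 1232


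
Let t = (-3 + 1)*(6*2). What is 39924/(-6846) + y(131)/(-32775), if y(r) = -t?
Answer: -72704078/12465425 ≈ -5.8325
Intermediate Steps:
t = -24 (t = -2*12 = -24)
y(r) = 24 (y(r) = -1*(-24) = 24)
39924/(-6846) + y(131)/(-32775) = 39924/(-6846) + 24/(-32775) = 39924*(-1/6846) + 24*(-1/32775) = -6654/1141 - 8/10925 = -72704078/12465425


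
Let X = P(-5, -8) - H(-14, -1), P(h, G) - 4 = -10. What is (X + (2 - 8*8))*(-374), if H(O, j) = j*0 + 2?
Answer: 26180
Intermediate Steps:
P(h, G) = -6 (P(h, G) = 4 - 10 = -6)
H(O, j) = 2 (H(O, j) = 0 + 2 = 2)
X = -8 (X = -6 - 1*2 = -6 - 2 = -8)
(X + (2 - 8*8))*(-374) = (-8 + (2 - 8*8))*(-374) = (-8 + (2 - 64))*(-374) = (-8 - 62)*(-374) = -70*(-374) = 26180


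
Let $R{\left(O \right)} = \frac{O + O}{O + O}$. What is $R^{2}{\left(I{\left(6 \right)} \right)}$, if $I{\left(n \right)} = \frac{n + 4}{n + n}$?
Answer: $1$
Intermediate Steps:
$I{\left(n \right)} = \frac{4 + n}{2 n}$
$R{\left(O \right)} = 1$ ($R{\left(O \right)} = \frac{2 O}{2 O} = 2 O \frac{1}{2 O} = 1$)
$R^{2}{\left(I{\left(6 \right)} \right)} = 1^{2} = 1$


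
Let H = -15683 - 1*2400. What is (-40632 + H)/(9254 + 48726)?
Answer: -11743/11596 ≈ -1.0127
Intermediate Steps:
H = -18083 (H = -15683 - 2400 = -18083)
(-40632 + H)/(9254 + 48726) = (-40632 - 18083)/(9254 + 48726) = -58715/57980 = -58715*1/57980 = -11743/11596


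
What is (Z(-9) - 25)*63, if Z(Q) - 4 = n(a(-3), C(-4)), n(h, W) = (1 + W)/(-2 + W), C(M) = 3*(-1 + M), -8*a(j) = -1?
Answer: -21609/17 ≈ -1271.1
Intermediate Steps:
a(j) = ⅛ (a(j) = -⅛*(-1) = ⅛)
C(M) = -3 + 3*M
n(h, W) = (1 + W)/(-2 + W)
Z(Q) = 82/17 (Z(Q) = 4 + (1 + (-3 + 3*(-4)))/(-2 + (-3 + 3*(-4))) = 4 + (1 + (-3 - 12))/(-2 + (-3 - 12)) = 4 + (1 - 15)/(-2 - 15) = 4 - 14/(-17) = 4 - 1/17*(-14) = 4 + 14/17 = 82/17)
(Z(-9) - 25)*63 = (82/17 - 25)*63 = -343/17*63 = -21609/17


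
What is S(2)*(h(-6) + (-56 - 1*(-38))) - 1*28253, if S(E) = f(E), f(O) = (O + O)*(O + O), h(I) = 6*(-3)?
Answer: -28829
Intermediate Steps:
h(I) = -18
f(O) = 4*O**2 (f(O) = (2*O)*(2*O) = 4*O**2)
S(E) = 4*E**2
S(2)*(h(-6) + (-56 - 1*(-38))) - 1*28253 = (4*2**2)*(-18 + (-56 - 1*(-38))) - 1*28253 = (4*4)*(-18 + (-56 + 38)) - 28253 = 16*(-18 - 18) - 28253 = 16*(-36) - 28253 = -576 - 28253 = -28829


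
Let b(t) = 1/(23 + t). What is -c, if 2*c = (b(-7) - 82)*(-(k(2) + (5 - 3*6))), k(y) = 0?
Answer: 17043/32 ≈ 532.59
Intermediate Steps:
c = -17043/32 (c = ((1/(23 - 7) - 82)*(-(0 + (5 - 3*6))))/2 = ((1/16 - 82)*(-(0 + (5 - 18))))/2 = ((1/16 - 82)*(-(0 - 13)))/2 = (-(-1311)*(-13)/16)/2 = (-1311/16*13)/2 = (½)*(-17043/16) = -17043/32 ≈ -532.59)
-c = -1*(-17043/32) = 17043/32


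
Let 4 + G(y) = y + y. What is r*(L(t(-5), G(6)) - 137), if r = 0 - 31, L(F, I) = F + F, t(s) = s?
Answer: 4557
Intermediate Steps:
G(y) = -4 + 2*y (G(y) = -4 + (y + y) = -4 + 2*y)
L(F, I) = 2*F
r = -31
r*(L(t(-5), G(6)) - 137) = -31*(2*(-5) - 137) = -31*(-10 - 137) = -31*(-147) = 4557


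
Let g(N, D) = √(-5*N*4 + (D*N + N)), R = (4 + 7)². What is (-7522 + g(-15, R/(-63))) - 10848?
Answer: -18370 + √138390/21 ≈ -18352.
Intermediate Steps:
R = 121 (R = 11² = 121)
g(N, D) = √(-19*N + D*N) (g(N, D) = √(-20*N + (N + D*N)) = √(-19*N + D*N))
(-7522 + g(-15, R/(-63))) - 10848 = (-7522 + √(-15*(-19 + 121/(-63)))) - 10848 = (-7522 + √(-15*(-19 + 121*(-1/63)))) - 10848 = (-7522 + √(-15*(-19 - 121/63))) - 10848 = (-7522 + √(-15*(-1318/63))) - 10848 = (-7522 + √(6590/21)) - 10848 = (-7522 + √138390/21) - 10848 = -18370 + √138390/21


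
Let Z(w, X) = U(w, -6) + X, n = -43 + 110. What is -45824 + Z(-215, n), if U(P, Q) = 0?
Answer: -45757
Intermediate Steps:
n = 67
Z(w, X) = X (Z(w, X) = 0 + X = X)
-45824 + Z(-215, n) = -45824 + 67 = -45757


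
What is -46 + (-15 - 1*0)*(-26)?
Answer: 344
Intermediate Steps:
-46 + (-15 - 1*0)*(-26) = -46 + (-15 + 0)*(-26) = -46 - 15*(-26) = -46 + 390 = 344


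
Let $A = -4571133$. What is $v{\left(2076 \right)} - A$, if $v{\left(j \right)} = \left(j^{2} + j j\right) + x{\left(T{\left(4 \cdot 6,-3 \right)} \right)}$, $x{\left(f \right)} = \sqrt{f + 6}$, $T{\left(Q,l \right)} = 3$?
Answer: $13190688$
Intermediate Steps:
$x{\left(f \right)} = \sqrt{6 + f}$
$v{\left(j \right)} = 3 + 2 j^{2}$ ($v{\left(j \right)} = \left(j^{2} + j j\right) + \sqrt{6 + 3} = \left(j^{2} + j^{2}\right) + \sqrt{9} = 2 j^{2} + 3 = 3 + 2 j^{2}$)
$v{\left(2076 \right)} - A = \left(3 + 2 \cdot 2076^{2}\right) - -4571133 = \left(3 + 2 \cdot 4309776\right) + 4571133 = \left(3 + 8619552\right) + 4571133 = 8619555 + 4571133 = 13190688$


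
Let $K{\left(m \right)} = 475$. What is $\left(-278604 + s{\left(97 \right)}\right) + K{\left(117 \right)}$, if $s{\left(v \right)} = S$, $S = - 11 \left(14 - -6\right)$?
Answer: $-278349$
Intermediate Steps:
$S = -220$ ($S = - 11 \left(14 + 6\right) = \left(-11\right) 20 = -220$)
$s{\left(v \right)} = -220$
$\left(-278604 + s{\left(97 \right)}\right) + K{\left(117 \right)} = \left(-278604 - 220\right) + 475 = -278824 + 475 = -278349$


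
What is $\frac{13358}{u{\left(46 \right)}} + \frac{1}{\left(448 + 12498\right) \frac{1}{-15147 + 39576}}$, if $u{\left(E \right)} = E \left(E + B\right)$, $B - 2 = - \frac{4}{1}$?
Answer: $\frac{55594241}{6550676} \approx 8.4868$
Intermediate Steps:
$B = -2$ ($B = 2 - \frac{4}{1} = 2 - 4 = -2$)
$u{\left(E \right)} = E \left(-2 + E\right)$ ($u{\left(E \right)} = E \left(E - 2\right) = E \left(-2 + E\right)$)
$\frac{13358}{u{\left(46 \right)}} + \frac{1}{\left(448 + 12498\right) \frac{1}{-15147 + 39576}} = \frac{13358}{46 \left(-2 + 46\right)} + \frac{1}{\left(448 + 12498\right) \frac{1}{-15147 + 39576}} = \frac{13358}{46 \cdot 44} + \frac{1}{12946 \cdot \frac{1}{24429}} = \frac{13358}{2024} + \frac{\frac{1}{\frac{1}{24429}}}{12946} = 13358 \cdot \frac{1}{2024} + \frac{1}{12946} \cdot 24429 = \frac{6679}{1012} + \frac{24429}{12946} = \frac{55594241}{6550676}$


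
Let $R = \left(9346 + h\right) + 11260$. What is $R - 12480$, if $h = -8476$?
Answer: $-350$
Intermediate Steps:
$R = 12130$ ($R = \left(9346 - 8476\right) + 11260 = 870 + 11260 = 12130$)
$R - 12480 = 12130 - 12480 = -350$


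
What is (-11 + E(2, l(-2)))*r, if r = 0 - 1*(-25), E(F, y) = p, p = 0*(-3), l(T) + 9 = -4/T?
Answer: -275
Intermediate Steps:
l(T) = -9 - 4/T
p = 0
E(F, y) = 0
r = 25 (r = 0 + 25 = 25)
(-11 + E(2, l(-2)))*r = (-11 + 0)*25 = -11*25 = -275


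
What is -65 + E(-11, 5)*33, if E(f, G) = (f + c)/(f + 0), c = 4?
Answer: -44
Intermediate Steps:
E(f, G) = (4 + f)/f (E(f, G) = (f + 4)/(f + 0) = (4 + f)/f)
-65 + E(-11, 5)*33 = -65 + ((4 - 11)/(-11))*33 = -65 - 1/11*(-7)*33 = -65 + (7/11)*33 = -65 + 21 = -44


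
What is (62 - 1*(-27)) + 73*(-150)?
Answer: -10861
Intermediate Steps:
(62 - 1*(-27)) + 73*(-150) = (62 + 27) - 10950 = 89 - 10950 = -10861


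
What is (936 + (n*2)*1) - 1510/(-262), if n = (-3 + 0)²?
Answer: 125729/131 ≈ 959.76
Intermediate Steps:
n = 9 (n = (-3)² = 9)
(936 + (n*2)*1) - 1510/(-262) = (936 + (9*2)*1) - 1510/(-262) = (936 + 18*1) - 1510*(-1/262) = (936 + 18) + 755/131 = 954 + 755/131 = 125729/131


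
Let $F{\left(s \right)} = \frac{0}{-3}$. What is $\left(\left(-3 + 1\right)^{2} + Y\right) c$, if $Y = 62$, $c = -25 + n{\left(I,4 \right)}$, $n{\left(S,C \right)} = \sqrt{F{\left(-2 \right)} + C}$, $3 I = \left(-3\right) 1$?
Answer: $-1518$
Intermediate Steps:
$I = -1$ ($I = \frac{\left(-3\right) 1}{3} = \frac{1}{3} \left(-3\right) = -1$)
$F{\left(s \right)} = 0$ ($F{\left(s \right)} = 0 \left(- \frac{1}{3}\right) = 0$)
$n{\left(S,C \right)} = \sqrt{C}$ ($n{\left(S,C \right)} = \sqrt{0 + C} = \sqrt{C}$)
$c = -23$ ($c = -25 + \sqrt{4} = -25 + 2 = -23$)
$\left(\left(-3 + 1\right)^{2} + Y\right) c = \left(\left(-3 + 1\right)^{2} + 62\right) \left(-23\right) = \left(\left(-2\right)^{2} + 62\right) \left(-23\right) = \left(4 + 62\right) \left(-23\right) = 66 \left(-23\right) = -1518$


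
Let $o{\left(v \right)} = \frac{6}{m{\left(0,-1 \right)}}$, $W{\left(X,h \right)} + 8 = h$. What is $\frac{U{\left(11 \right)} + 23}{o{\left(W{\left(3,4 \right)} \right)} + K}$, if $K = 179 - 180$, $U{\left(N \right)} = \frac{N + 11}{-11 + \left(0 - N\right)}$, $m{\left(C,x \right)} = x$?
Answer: $- \frac{22}{7} \approx -3.1429$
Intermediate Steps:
$U{\left(N \right)} = \frac{11 + N}{-11 - N}$
$W{\left(X,h \right)} = -8 + h$
$o{\left(v \right)} = -6$ ($o{\left(v \right)} = \frac{6}{-1} = 6 \left(-1\right) = -6$)
$K = -1$
$\frac{U{\left(11 \right)} + 23}{o{\left(W{\left(3,4 \right)} \right)} + K} = \frac{-1 + 23}{-6 - 1} = \frac{22}{-7} = 22 \left(- \frac{1}{7}\right) = - \frac{22}{7}$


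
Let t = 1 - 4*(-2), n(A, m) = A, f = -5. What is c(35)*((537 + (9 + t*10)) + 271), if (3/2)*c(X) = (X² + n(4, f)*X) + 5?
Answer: 2485180/3 ≈ 8.2839e+5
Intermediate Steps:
t = 9 (t = 1 + 8 = 9)
c(X) = 10/3 + 2*X²/3 + 8*X/3 (c(X) = 2*((X² + 4*X) + 5)/3 = 2*(5 + X² + 4*X)/3 = 10/3 + 2*X²/3 + 8*X/3)
c(35)*((537 + (9 + t*10)) + 271) = (10/3 + (⅔)*35² + (8/3)*35)*((537 + (9 + 9*10)) + 271) = (10/3 + (⅔)*1225 + 280/3)*((537 + (9 + 90)) + 271) = (10/3 + 2450/3 + 280/3)*((537 + 99) + 271) = 2740*(636 + 271)/3 = (2740/3)*907 = 2485180/3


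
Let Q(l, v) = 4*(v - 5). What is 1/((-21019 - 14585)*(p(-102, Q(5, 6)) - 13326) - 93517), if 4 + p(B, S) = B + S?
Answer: 1/477996995 ≈ 2.0921e-9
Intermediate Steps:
Q(l, v) = -20 + 4*v (Q(l, v) = 4*(-5 + v) = -20 + 4*v)
p(B, S) = -4 + B + S (p(B, S) = -4 + (B + S) = -4 + B + S)
1/((-21019 - 14585)*(p(-102, Q(5, 6)) - 13326) - 93517) = 1/((-21019 - 14585)*((-4 - 102 + (-20 + 4*6)) - 13326) - 93517) = 1/(-35604*((-4 - 102 + (-20 + 24)) - 13326) - 93517) = 1/(-35604*((-4 - 102 + 4) - 13326) - 93517) = 1/(-35604*(-102 - 13326) - 93517) = 1/(-35604*(-13428) - 93517) = 1/(478090512 - 93517) = 1/477996995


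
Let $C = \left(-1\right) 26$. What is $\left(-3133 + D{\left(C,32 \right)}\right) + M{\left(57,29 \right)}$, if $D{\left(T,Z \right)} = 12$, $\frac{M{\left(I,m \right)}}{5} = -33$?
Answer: $-3286$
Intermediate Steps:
$M{\left(I,m \right)} = -165$ ($M{\left(I,m \right)} = 5 \left(-33\right) = -165$)
$C = -26$
$\left(-3133 + D{\left(C,32 \right)}\right) + M{\left(57,29 \right)} = \left(-3133 + 12\right) - 165 = -3121 - 165 = -3286$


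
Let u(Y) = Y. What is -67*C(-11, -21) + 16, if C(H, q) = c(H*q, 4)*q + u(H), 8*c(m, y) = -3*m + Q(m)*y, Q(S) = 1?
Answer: -963399/8 ≈ -1.2042e+5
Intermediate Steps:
c(m, y) = -3*m/8 + y/8 (c(m, y) = (-3*m + 1*y)/8 = (-3*m + y)/8 = (y - 3*m)/8 = -3*m/8 + y/8)
C(H, q) = H + q*(½ - 3*H*q/8) (C(H, q) = (-3*H*q/8 + (⅛)*4)*q + H = (-3*H*q/8 + ½)*q + H = (½ - 3*H*q/8)*q + H = q*(½ - 3*H*q/8) + H = H + q*(½ - 3*H*q/8))
-67*C(-11, -21) + 16 = -67*(-11 - ⅛*(-21)*(-4 + 3*(-11)*(-21))) + 16 = -67*(-11 - ⅛*(-21)*(-4 + 693)) + 16 = -67*(-11 - ⅛*(-21)*689) + 16 = -67*(-11 + 14469/8) + 16 = -67*14381/8 + 16 = -963527/8 + 16 = -963399/8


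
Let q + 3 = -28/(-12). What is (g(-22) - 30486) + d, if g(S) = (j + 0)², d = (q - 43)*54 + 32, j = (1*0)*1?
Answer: -32812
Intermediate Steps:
q = -⅔ (q = -3 - 28/(-12) = -3 - 28*(-1/12) = -3 + 7/3 = -⅔ ≈ -0.66667)
j = 0 (j = 0*1 = 0)
d = -2326 (d = (-⅔ - 43)*54 + 32 = -131/3*54 + 32 = -2358 + 32 = -2326)
g(S) = 0 (g(S) = (0 + 0)² = 0² = 0)
(g(-22) - 30486) + d = (0 - 30486) - 2326 = -30486 - 2326 = -32812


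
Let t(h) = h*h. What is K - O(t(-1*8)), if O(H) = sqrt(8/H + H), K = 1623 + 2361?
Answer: 3984 - 3*sqrt(114)/4 ≈ 3976.0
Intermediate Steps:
K = 3984
t(h) = h**2
O(H) = sqrt(H + 8/H)
K - O(t(-1*8)) = 3984 - sqrt((-1*8)**2 + 8/((-1*8)**2)) = 3984 - sqrt((-8)**2 + 8/((-8)**2)) = 3984 - sqrt(64 + 8/64) = 3984 - sqrt(64 + 8*(1/64)) = 3984 - sqrt(64 + 1/8) = 3984 - sqrt(513/8) = 3984 - 3*sqrt(114)/4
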